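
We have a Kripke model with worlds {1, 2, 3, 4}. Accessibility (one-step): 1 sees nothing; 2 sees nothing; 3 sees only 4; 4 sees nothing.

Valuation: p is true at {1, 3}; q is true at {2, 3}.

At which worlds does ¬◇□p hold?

{1, 2, 4}

1: ◇□p is F. ✓
2: ◇□p is F. ✓
3: ◇□p is T. ✗
4: ◇□p is F. ✓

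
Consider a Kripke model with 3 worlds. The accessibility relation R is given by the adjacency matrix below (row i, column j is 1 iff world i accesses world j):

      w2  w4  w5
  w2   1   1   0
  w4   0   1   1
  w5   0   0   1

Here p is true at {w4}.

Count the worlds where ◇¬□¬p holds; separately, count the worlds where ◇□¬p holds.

2 and 2

For ◇¬□¬p:
w2: successors {w2, w4}; ¬□¬p there: w2:T, w4:T. ✓
w4: successors {w4, w5}; ¬□¬p there: w4:T, w5:F. ✓
w5: successors {w5}; ¬□¬p there: w5:F. ✗
— 2 worlds.
For ◇□¬p:
w2: successors {w2, w4}; □¬p there: w2:F, w4:F. ✗
w4: successors {w4, w5}; □¬p there: w4:F, w5:T. ✓
w5: successors {w5}; □¬p there: w5:T. ✓
— 2 worlds.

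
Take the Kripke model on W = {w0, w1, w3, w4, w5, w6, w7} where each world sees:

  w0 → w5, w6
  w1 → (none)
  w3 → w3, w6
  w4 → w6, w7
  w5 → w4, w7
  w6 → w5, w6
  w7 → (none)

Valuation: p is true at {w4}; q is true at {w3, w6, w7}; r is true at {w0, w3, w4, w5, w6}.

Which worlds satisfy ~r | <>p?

{w1, w5, w7}

w0: ~r is F, <>p is F. ✗
w1: ~r is T, <>p is F. ✓
w3: ~r is F, <>p is F. ✗
w4: ~r is F, <>p is F. ✗
w5: ~r is F, <>p is T. ✓
w6: ~r is F, <>p is F. ✗
w7: ~r is T, <>p is F. ✓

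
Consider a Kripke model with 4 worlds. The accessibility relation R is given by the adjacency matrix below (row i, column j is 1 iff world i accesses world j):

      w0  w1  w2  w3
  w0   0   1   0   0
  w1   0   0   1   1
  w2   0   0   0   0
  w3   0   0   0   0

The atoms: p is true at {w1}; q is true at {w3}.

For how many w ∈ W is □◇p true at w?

2

w0: successors {w1}; ◇p there: w1:F. ✗
w1: successors {w2, w3}; ◇p there: w2:F, w3:F. ✗
w2: no successors, so □◇p holds vacuously. ✓
w3: no successors, so □◇p holds vacuously. ✓
Satisfying worlds: {w2, w3}.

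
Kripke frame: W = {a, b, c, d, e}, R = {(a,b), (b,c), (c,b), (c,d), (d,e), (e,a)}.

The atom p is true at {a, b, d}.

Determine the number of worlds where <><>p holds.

a: successors {b}; <>p there: b:F. ✗
b: successors {c}; <>p there: c:T. ✓
c: successors {b, d}; <>p there: b:F, d:F. ✗
d: successors {e}; <>p there: e:T. ✓
e: successors {a}; <>p there: a:T. ✓
Satisfying worlds: {b, d, e}.

3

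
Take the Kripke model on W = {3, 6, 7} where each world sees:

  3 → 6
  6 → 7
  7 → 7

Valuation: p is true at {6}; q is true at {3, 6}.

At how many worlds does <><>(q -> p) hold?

3

3: successors {6}; <>(q -> p) there: 6:T. ✓
6: successors {7}; <>(q -> p) there: 7:T. ✓
7: successors {7}; <>(q -> p) there: 7:T. ✓
Satisfying worlds: {3, 6, 7}.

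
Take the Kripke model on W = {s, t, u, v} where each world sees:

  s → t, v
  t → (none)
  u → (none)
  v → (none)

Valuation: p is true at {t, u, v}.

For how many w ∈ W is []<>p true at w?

s: successors {t, v}; <>p there: t:F, v:F. ✗
t: no successors, so []<>p holds vacuously. ✓
u: no successors, so []<>p holds vacuously. ✓
v: no successors, so []<>p holds vacuously. ✓
Satisfying worlds: {t, u, v}.

3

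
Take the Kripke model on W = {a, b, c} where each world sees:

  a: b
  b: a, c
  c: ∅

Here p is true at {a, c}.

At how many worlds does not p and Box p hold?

a: not p is F, Box p is F. ✗
b: not p is T, Box p is T. ✓
c: not p is F, Box p is T. ✗
Satisfying worlds: {b}.

1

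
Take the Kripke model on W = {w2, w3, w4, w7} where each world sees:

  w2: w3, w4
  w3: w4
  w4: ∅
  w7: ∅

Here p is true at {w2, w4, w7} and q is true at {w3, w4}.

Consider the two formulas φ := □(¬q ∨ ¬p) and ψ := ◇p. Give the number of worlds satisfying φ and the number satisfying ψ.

2 and 2

For □(¬q ∨ ¬p):
w2: successors {w3, w4}; ¬q ∨ ¬p there: w3:T, w4:F. ✗
w3: successors {w4}; ¬q ∨ ¬p there: w4:F. ✗
w4: no successors, so □(¬q ∨ ¬p) holds vacuously. ✓
w7: no successors, so □(¬q ∨ ¬p) holds vacuously. ✓
— 2 worlds.
For ◇p:
w2: successors {w3, w4}; p there: w3:F, w4:T. ✓
w3: successors {w4}; p there: w4:T. ✓
w4: no successors, so ◇p fails. ✗
w7: no successors, so ◇p fails. ✗
— 2 worlds.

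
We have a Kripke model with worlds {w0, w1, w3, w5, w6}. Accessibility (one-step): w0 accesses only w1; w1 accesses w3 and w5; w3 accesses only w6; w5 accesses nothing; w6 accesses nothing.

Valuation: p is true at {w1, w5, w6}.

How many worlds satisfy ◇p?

w0: successors {w1}; p there: w1:T. ✓
w1: successors {w3, w5}; p there: w3:F, w5:T. ✓
w3: successors {w6}; p there: w6:T. ✓
w5: no successors, so ◇p fails. ✗
w6: no successors, so ◇p fails. ✗
Satisfying worlds: {w0, w1, w3}.

3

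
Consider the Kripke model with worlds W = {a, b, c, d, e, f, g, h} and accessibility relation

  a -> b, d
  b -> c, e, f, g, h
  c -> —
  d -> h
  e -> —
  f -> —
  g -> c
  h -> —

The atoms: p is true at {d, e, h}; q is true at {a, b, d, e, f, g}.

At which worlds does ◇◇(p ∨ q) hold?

a: successors {b, d}; ◇(p ∨ q) there: b:T, d:T. ✓
b: successors {c, e, f, g, h}; ◇(p ∨ q) there: c:F, e:F, f:F, g:F, h:F. ✗
c: no successors, so ◇◇(p ∨ q) fails. ✗
d: successors {h}; ◇(p ∨ q) there: h:F. ✗
e: no successors, so ◇◇(p ∨ q) fails. ✗
f: no successors, so ◇◇(p ∨ q) fails. ✗
g: successors {c}; ◇(p ∨ q) there: c:F. ✗
h: no successors, so ◇◇(p ∨ q) fails. ✗

{a}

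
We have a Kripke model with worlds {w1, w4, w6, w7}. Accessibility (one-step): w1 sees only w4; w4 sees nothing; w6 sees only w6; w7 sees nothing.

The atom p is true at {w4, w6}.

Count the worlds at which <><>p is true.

1

w1: successors {w4}; <>p there: w4:F. ✗
w4: no successors, so <><>p fails. ✗
w6: successors {w6}; <>p there: w6:T. ✓
w7: no successors, so <><>p fails. ✗
Satisfying worlds: {w6}.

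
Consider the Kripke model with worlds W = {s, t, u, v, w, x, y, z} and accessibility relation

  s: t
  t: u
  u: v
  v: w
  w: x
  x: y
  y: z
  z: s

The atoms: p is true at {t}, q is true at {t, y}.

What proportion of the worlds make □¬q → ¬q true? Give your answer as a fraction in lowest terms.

3/4

s: □¬q is F, ¬q is T. ✓
t: □¬q is T, ¬q is F. ✗
u: □¬q is T, ¬q is T. ✓
v: □¬q is T, ¬q is T. ✓
w: □¬q is T, ¬q is T. ✓
x: □¬q is F, ¬q is T. ✓
y: □¬q is T, ¬q is F. ✗
z: □¬q is T, ¬q is T. ✓
That's 6 of 8 worlds, so 6/8 = 3/4.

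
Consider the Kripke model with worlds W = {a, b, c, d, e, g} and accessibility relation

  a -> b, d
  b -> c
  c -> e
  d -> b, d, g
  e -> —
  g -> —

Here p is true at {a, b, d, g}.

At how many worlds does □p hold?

4

a: successors {b, d}; p there: b:T, d:T. ✓
b: successors {c}; p there: c:F. ✗
c: successors {e}; p there: e:F. ✗
d: successors {b, d, g}; p there: b:T, d:T, g:T. ✓
e: no successors, so □p holds vacuously. ✓
g: no successors, so □p holds vacuously. ✓
Satisfying worlds: {a, d, e, g}.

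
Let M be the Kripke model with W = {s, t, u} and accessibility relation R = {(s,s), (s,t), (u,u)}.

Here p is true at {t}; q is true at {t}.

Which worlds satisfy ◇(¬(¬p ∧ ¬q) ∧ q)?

s: successors {s, t}; ¬(¬p ∧ ¬q) ∧ q there: s:F, t:T. ✓
t: no successors, so ◇(¬(¬p ∧ ¬q) ∧ q) fails. ✗
u: successors {u}; ¬(¬p ∧ ¬q) ∧ q there: u:F. ✗

{s}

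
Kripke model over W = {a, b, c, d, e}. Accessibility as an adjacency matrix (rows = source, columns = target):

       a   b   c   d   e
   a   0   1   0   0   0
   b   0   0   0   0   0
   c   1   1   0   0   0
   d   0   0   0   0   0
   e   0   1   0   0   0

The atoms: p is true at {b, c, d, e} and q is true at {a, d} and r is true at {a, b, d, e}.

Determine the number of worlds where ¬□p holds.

1

a: □p is T. ✗
b: □p is T. ✗
c: □p is F. ✓
d: □p is T. ✗
e: □p is T. ✗
Satisfying worlds: {c}.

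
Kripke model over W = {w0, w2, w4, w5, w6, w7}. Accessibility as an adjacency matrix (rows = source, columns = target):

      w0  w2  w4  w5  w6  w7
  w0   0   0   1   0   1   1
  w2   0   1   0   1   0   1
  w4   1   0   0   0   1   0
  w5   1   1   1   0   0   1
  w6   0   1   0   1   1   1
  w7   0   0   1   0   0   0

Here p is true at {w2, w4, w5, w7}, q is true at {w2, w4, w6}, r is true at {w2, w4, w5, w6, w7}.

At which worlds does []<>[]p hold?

w0: successors {w4, w6, w7}; <>[]p there: w4:F, w6:T, w7:F. ✗
w2: successors {w2, w5, w7}; <>[]p there: w2:T, w5:T, w7:F. ✗
w4: successors {w0, w6}; <>[]p there: w0:T, w6:T. ✓
w5: successors {w0, w2, w4, w7}; <>[]p there: w0:T, w2:T, w4:F, w7:F. ✗
w6: successors {w2, w5, w6, w7}; <>[]p there: w2:T, w5:T, w6:T, w7:F. ✗
w7: successors {w4}; <>[]p there: w4:F. ✗

{w4}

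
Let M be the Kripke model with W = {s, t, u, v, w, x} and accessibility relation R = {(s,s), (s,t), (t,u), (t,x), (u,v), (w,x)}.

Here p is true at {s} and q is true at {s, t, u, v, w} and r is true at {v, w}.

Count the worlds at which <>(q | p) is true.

s: successors {s, t}; q | p there: s:T, t:T. ✓
t: successors {u, x}; q | p there: u:T, x:F. ✓
u: successors {v}; q | p there: v:T. ✓
v: no successors, so <>(q | p) fails. ✗
w: successors {x}; q | p there: x:F. ✗
x: no successors, so <>(q | p) fails. ✗
Satisfying worlds: {s, t, u}.

3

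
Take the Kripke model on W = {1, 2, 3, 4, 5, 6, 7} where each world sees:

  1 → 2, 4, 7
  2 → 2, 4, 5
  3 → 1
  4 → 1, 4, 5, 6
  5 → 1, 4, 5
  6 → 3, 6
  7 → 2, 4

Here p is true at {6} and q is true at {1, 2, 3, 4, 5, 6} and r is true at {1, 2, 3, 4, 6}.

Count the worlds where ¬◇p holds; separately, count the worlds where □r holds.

5 and 3

For ¬◇p:
1: ◇p is F. ✓
2: ◇p is F. ✓
3: ◇p is F. ✓
4: ◇p is T. ✗
5: ◇p is F. ✓
6: ◇p is T. ✗
7: ◇p is F. ✓
— 5 worlds.
For □r:
1: successors {2, 4, 7}; r there: 2:T, 4:T, 7:F. ✗
2: successors {2, 4, 5}; r there: 2:T, 4:T, 5:F. ✗
3: successors {1}; r there: 1:T. ✓
4: successors {1, 4, 5, 6}; r there: 1:T, 4:T, 5:F, 6:T. ✗
5: successors {1, 4, 5}; r there: 1:T, 4:T, 5:F. ✗
6: successors {3, 6}; r there: 3:T, 6:T. ✓
7: successors {2, 4}; r there: 2:T, 4:T. ✓
— 3 worlds.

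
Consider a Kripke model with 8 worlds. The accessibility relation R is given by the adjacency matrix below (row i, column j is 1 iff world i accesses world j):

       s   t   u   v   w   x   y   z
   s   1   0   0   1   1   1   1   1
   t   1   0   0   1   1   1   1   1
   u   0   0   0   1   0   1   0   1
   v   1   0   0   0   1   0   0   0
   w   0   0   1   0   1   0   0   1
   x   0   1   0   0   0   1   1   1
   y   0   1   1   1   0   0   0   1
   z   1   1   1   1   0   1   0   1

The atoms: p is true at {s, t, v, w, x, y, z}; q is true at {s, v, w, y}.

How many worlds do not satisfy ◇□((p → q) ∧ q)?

s: successors {s, v, w, x, y, z}; □((p → q) ∧ q) there: s:F, v:T, w:F, x:F, y:F, z:F. ✓
t: successors {s, v, w, x, y, z}; □((p → q) ∧ q) there: s:F, v:T, w:F, x:F, y:F, z:F. ✓
u: successors {v, x, z}; □((p → q) ∧ q) there: v:T, x:F, z:F. ✓
v: successors {s, w}; □((p → q) ∧ q) there: s:F, w:F. ✗
w: successors {u, w, z}; □((p → q) ∧ q) there: u:F, w:F, z:F. ✗
x: successors {t, x, y, z}; □((p → q) ∧ q) there: t:F, x:F, y:F, z:F. ✗
y: successors {t, u, v, z}; □((p → q) ∧ q) there: t:F, u:F, v:T, z:F. ✓
z: successors {s, t, u, v, x, z}; □((p → q) ∧ q) there: s:F, t:F, u:F, v:T, x:F, z:F. ✓
Satisfying worlds: {s, t, u, y, z}.
So ◇□((p → q) ∧ q) fails at the other 3 worlds.

3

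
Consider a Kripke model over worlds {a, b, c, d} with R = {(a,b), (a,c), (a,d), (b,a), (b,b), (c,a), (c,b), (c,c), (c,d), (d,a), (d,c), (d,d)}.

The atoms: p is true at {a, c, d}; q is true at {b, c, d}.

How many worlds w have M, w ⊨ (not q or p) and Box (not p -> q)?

a: not q or p is T, Box (not p -> q) is T. ✓
b: not q or p is F, Box (not p -> q) is T. ✗
c: not q or p is T, Box (not p -> q) is T. ✓
d: not q or p is T, Box (not p -> q) is T. ✓
Satisfying worlds: {a, c, d}.

3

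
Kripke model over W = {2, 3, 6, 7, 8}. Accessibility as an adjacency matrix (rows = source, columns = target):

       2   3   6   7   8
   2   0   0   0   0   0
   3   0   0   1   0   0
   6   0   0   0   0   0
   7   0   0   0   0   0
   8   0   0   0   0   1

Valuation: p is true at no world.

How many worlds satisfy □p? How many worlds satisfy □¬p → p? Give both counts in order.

3 and 0

For □p:
2: no successors, so □p holds vacuously. ✓
3: successors {6}; p there: 6:F. ✗
6: no successors, so □p holds vacuously. ✓
7: no successors, so □p holds vacuously. ✓
8: successors {8}; p there: 8:F. ✗
— 3 worlds.
For □¬p → p:
2: □¬p is T, p is F. ✗
3: □¬p is T, p is F. ✗
6: □¬p is T, p is F. ✗
7: □¬p is T, p is F. ✗
8: □¬p is T, p is F. ✗
— 0 worlds.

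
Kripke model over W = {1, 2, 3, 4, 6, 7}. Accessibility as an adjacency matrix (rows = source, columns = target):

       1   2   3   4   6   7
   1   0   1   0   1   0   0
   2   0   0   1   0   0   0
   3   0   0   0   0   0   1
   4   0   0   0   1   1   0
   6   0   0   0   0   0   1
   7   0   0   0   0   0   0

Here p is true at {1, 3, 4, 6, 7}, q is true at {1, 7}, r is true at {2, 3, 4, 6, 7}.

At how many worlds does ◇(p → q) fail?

1: successors {2, 4}; p → q there: 2:T, 4:F. ✓
2: successors {3}; p → q there: 3:F. ✗
3: successors {7}; p → q there: 7:T. ✓
4: successors {4, 6}; p → q there: 4:F, 6:F. ✗
6: successors {7}; p → q there: 7:T. ✓
7: no successors, so ◇(p → q) fails. ✗
Satisfying worlds: {1, 3, 6}.
So ◇(p → q) fails at the other 3 worlds.

3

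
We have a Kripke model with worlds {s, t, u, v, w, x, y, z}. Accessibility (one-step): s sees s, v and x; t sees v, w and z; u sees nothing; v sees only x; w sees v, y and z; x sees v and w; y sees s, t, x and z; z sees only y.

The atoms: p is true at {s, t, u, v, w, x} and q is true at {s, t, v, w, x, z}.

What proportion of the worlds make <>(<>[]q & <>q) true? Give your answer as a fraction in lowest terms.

s: successors {s, v, x}; <>[]q & <>q there: s:T, v:T, x:T. ✓
t: successors {v, w, z}; <>[]q & <>q there: v:T, w:T, z:F. ✓
u: no successors, so <>(<>[]q & <>q) fails. ✗
v: successors {x}; <>[]q & <>q there: x:T. ✓
w: successors {v, y, z}; <>[]q & <>q there: v:T, y:T, z:F. ✓
x: successors {v, w}; <>[]q & <>q there: v:T, w:T. ✓
y: successors {s, t, x, z}; <>[]q & <>q there: s:T, t:T, x:T, z:F. ✓
z: successors {y}; <>[]q & <>q there: y:T. ✓
That's 7 of 8 worlds, so 7/8.

7/8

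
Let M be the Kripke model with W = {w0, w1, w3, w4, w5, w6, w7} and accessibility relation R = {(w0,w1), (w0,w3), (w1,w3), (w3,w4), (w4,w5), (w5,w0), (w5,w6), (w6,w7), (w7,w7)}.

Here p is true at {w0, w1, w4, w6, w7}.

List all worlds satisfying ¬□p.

w0: □p is F. ✓
w1: □p is F. ✓
w3: □p is T. ✗
w4: □p is F. ✓
w5: □p is T. ✗
w6: □p is T. ✗
w7: □p is T. ✗

{w0, w1, w4}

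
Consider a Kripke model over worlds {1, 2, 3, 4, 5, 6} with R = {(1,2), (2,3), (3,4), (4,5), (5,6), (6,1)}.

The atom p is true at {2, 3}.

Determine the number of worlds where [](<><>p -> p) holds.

1: successors {2}; <><>p -> p there: 2:T. ✓
2: successors {3}; <><>p -> p there: 3:T. ✓
3: successors {4}; <><>p -> p there: 4:T. ✓
4: successors {5}; <><>p -> p there: 5:T. ✓
5: successors {6}; <><>p -> p there: 6:F. ✗
6: successors {1}; <><>p -> p there: 1:F. ✗
Satisfying worlds: {1, 2, 3, 4}.

4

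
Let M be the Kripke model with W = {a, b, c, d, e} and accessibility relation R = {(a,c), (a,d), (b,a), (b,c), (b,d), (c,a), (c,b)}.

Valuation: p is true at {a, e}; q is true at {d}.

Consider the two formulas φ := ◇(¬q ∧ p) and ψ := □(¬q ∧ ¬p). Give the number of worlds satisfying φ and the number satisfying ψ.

For ◇(¬q ∧ p):
a: successors {c, d}; ¬q ∧ p there: c:F, d:F. ✗
b: successors {a, c, d}; ¬q ∧ p there: a:T, c:F, d:F. ✓
c: successors {a, b}; ¬q ∧ p there: a:T, b:F. ✓
d: no successors, so ◇(¬q ∧ p) fails. ✗
e: no successors, so ◇(¬q ∧ p) fails. ✗
— 2 worlds.
For □(¬q ∧ ¬p):
a: successors {c, d}; ¬q ∧ ¬p there: c:T, d:F. ✗
b: successors {a, c, d}; ¬q ∧ ¬p there: a:F, c:T, d:F. ✗
c: successors {a, b}; ¬q ∧ ¬p there: a:F, b:T. ✗
d: no successors, so □(¬q ∧ ¬p) holds vacuously. ✓
e: no successors, so □(¬q ∧ ¬p) holds vacuously. ✓
— 2 worlds.

2 and 2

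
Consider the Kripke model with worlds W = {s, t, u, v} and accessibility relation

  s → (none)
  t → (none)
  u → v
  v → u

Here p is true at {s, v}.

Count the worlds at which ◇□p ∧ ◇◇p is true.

s: ◇□p is F, ◇◇p is F. ✗
t: ◇□p is F, ◇◇p is F. ✗
u: ◇□p is F, ◇◇p is F. ✗
v: ◇□p is T, ◇◇p is T. ✓
Satisfying worlds: {v}.

1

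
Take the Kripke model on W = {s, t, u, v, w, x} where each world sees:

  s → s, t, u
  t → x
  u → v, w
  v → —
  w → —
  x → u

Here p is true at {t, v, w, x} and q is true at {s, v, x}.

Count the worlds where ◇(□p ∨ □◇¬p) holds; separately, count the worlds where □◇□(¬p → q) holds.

For ◇(□p ∨ □◇¬p):
s: successors {s, t, u}; □p ∨ □◇¬p there: s:F, t:T, u:T. ✓
t: successors {x}; □p ∨ □◇¬p there: x:F. ✗
u: successors {v, w}; □p ∨ □◇¬p there: v:T, w:T. ✓
v: no successors, so ◇(□p ∨ □◇¬p) fails. ✗
w: no successors, so ◇(□p ∨ □◇¬p) fails. ✗
x: successors {u}; □p ∨ □◇¬p there: u:T. ✓
— 3 worlds.
For □◇□(¬p → q):
s: successors {s, t, u}; ◇□(¬p → q) there: s:T, t:F, u:T. ✗
t: successors {x}; ◇□(¬p → q) there: x:T. ✓
u: successors {v, w}; ◇□(¬p → q) there: v:F, w:F. ✗
v: no successors, so □◇□(¬p → q) holds vacuously. ✓
w: no successors, so □◇□(¬p → q) holds vacuously. ✓
x: successors {u}; ◇□(¬p → q) there: u:T. ✓
— 4 worlds.

3 and 4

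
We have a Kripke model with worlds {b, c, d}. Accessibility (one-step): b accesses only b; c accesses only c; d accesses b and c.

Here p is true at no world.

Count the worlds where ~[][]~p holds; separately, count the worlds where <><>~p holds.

0 and 3

For ~[][]~p:
b: [][]~p is T. ✗
c: [][]~p is T. ✗
d: [][]~p is T. ✗
— 0 worlds.
For <><>~p:
b: successors {b}; <>~p there: b:T. ✓
c: successors {c}; <>~p there: c:T. ✓
d: successors {b, c}; <>~p there: b:T, c:T. ✓
— 3 worlds.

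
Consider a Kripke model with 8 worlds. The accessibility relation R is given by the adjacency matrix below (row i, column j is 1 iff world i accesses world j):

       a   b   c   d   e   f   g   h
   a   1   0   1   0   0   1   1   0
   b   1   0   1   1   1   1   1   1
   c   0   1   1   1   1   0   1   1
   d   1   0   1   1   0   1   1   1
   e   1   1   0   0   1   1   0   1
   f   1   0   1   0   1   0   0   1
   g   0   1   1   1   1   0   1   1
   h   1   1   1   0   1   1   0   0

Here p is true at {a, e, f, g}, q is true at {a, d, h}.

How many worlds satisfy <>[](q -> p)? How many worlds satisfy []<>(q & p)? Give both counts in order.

For <>[](q -> p):
a: successors {a, c, f, g}; [](q -> p) there: a:T, c:F, f:F, g:F. ✓
b: successors {a, c, d, e, f, g, h}; [](q -> p) there: a:T, c:F, d:F, e:F, f:F, g:F, h:T. ✓
c: successors {b, c, d, e, g, h}; [](q -> p) there: b:F, c:F, d:F, e:F, g:F, h:T. ✓
d: successors {a, c, d, f, g, h}; [](q -> p) there: a:T, c:F, d:F, f:F, g:F, h:T. ✓
e: successors {a, b, e, f, h}; [](q -> p) there: a:T, b:F, e:F, f:F, h:T. ✓
f: successors {a, c, e, h}; [](q -> p) there: a:T, c:F, e:F, h:T. ✓
g: successors {b, c, d, e, g, h}; [](q -> p) there: b:F, c:F, d:F, e:F, g:F, h:T. ✓
h: successors {a, b, c, e, f}; [](q -> p) there: a:T, b:F, c:F, e:F, f:F. ✓
— 8 worlds.
For []<>(q & p):
a: successors {a, c, f, g}; <>(q & p) there: a:T, c:F, f:T, g:F. ✗
b: successors {a, c, d, e, f, g, h}; <>(q & p) there: a:T, c:F, d:T, e:T, f:T, g:F, h:T. ✗
c: successors {b, c, d, e, g, h}; <>(q & p) there: b:T, c:F, d:T, e:T, g:F, h:T. ✗
d: successors {a, c, d, f, g, h}; <>(q & p) there: a:T, c:F, d:T, f:T, g:F, h:T. ✗
e: successors {a, b, e, f, h}; <>(q & p) there: a:T, b:T, e:T, f:T, h:T. ✓
f: successors {a, c, e, h}; <>(q & p) there: a:T, c:F, e:T, h:T. ✗
g: successors {b, c, d, e, g, h}; <>(q & p) there: b:T, c:F, d:T, e:T, g:F, h:T. ✗
h: successors {a, b, c, e, f}; <>(q & p) there: a:T, b:T, c:F, e:T, f:T. ✗
— 1 world.

8 and 1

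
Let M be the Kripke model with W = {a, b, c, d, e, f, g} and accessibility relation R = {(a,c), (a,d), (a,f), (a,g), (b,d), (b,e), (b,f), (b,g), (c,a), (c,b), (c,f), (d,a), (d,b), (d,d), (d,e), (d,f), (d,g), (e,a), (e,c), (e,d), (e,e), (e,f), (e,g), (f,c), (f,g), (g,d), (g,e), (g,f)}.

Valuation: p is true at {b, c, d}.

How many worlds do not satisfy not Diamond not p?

7

a: Diamond not p is T. ✗
b: Diamond not p is T. ✗
c: Diamond not p is T. ✗
d: Diamond not p is T. ✗
e: Diamond not p is T. ✗
f: Diamond not p is T. ✗
g: Diamond not p is T. ✗
Satisfying worlds: ∅.
So not Diamond not p fails at the other 7 worlds.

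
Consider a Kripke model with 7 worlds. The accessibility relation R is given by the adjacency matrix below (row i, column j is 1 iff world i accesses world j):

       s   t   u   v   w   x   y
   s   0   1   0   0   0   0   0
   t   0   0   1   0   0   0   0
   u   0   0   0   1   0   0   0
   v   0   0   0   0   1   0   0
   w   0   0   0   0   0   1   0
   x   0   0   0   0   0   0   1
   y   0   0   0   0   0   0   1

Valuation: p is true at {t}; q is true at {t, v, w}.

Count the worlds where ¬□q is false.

3

s: □q is T. ✗
t: □q is F. ✓
u: □q is T. ✗
v: □q is T. ✗
w: □q is F. ✓
x: □q is F. ✓
y: □q is F. ✓
Satisfying worlds: {t, w, x, y}.
So ¬□q fails at the other 3 worlds.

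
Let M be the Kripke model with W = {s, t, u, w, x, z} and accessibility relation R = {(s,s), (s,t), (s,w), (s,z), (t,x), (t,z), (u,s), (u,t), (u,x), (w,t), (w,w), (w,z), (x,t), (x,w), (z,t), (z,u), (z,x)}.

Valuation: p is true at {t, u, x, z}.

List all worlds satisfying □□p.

s: successors {s, t, w, z}; □p there: s:F, t:T, w:F, z:T. ✗
t: successors {x, z}; □p there: x:F, z:T. ✗
u: successors {s, t, x}; □p there: s:F, t:T, x:F. ✗
w: successors {t, w, z}; □p there: t:T, w:F, z:T. ✗
x: successors {t, w}; □p there: t:T, w:F. ✗
z: successors {t, u, x}; □p there: t:T, u:F, x:F. ✗

∅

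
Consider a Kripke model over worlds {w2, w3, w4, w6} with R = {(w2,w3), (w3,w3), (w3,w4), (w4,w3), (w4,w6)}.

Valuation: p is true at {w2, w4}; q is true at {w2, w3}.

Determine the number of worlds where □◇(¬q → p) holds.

w2: successors {w3}; ◇(¬q → p) there: w3:T. ✓
w3: successors {w3, w4}; ◇(¬q → p) there: w3:T, w4:T. ✓
w4: successors {w3, w6}; ◇(¬q → p) there: w3:T, w6:F. ✗
w6: no successors, so □◇(¬q → p) holds vacuously. ✓
Satisfying worlds: {w2, w3, w6}.

3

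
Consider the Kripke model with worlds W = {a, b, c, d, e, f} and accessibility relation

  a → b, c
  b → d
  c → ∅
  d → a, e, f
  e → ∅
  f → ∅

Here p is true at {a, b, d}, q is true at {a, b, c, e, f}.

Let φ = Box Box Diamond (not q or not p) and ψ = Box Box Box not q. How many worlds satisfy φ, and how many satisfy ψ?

4 and 4

For Box Box Diamond (not q or not p):
a: successors {b, c}; Box Diamond (not q or not p) there: b:T, c:T. ✓
b: successors {d}; Box Diamond (not q or not p) there: d:F. ✗
c: no successors, so Box Box Diamond (not q or not p) holds vacuously. ✓
d: successors {a, e, f}; Box Diamond (not q or not p) there: a:F, e:T, f:T. ✗
e: no successors, so Box Box Diamond (not q or not p) holds vacuously. ✓
f: no successors, so Box Box Diamond (not q or not p) holds vacuously. ✓
— 4 worlds.
For Box Box Box not q:
a: successors {b, c}; Box Box not q there: b:F, c:T. ✗
b: successors {d}; Box Box not q there: d:F. ✗
c: no successors, so Box Box Box not q holds vacuously. ✓
d: successors {a, e, f}; Box Box not q there: a:T, e:T, f:T. ✓
e: no successors, so Box Box Box not q holds vacuously. ✓
f: no successors, so Box Box Box not q holds vacuously. ✓
— 4 worlds.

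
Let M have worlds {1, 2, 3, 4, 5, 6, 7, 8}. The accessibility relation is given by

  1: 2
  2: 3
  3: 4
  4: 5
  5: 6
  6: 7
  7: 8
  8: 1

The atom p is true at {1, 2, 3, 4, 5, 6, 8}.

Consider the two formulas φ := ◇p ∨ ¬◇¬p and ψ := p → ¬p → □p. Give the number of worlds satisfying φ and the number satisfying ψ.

7 and 8

For ◇p ∨ ¬◇¬p:
1: ◇p is T, ¬◇¬p is T. ✓
2: ◇p is T, ¬◇¬p is T. ✓
3: ◇p is T, ¬◇¬p is T. ✓
4: ◇p is T, ¬◇¬p is T. ✓
5: ◇p is T, ¬◇¬p is T. ✓
6: ◇p is F, ¬◇¬p is F. ✗
7: ◇p is T, ¬◇¬p is T. ✓
8: ◇p is T, ¬◇¬p is T. ✓
— 7 worlds.
For p → ¬p → □p:
1: p is T, ¬p → □p is T. ✓
2: p is T, ¬p → □p is T. ✓
3: p is T, ¬p → □p is T. ✓
4: p is T, ¬p → □p is T. ✓
5: p is T, ¬p → □p is T. ✓
6: p is T, ¬p → □p is T. ✓
7: p is F, ¬p → □p is T. ✓
8: p is T, ¬p → □p is T. ✓
— 8 worlds.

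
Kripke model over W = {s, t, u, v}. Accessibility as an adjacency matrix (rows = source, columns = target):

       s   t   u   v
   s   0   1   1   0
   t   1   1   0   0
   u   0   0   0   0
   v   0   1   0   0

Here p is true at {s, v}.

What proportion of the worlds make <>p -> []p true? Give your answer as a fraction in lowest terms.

s: <>p is F, []p is F. ✓
t: <>p is T, []p is F. ✗
u: <>p is F, []p is T. ✓
v: <>p is F, []p is F. ✓
That's 3 of 4 worlds, so 3/4.

3/4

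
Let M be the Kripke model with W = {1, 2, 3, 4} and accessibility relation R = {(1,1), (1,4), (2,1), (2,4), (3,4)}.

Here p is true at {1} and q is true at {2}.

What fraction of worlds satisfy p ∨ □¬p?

1: p is T, □¬p is F. ✓
2: p is F, □¬p is F. ✗
3: p is F, □¬p is T. ✓
4: p is F, □¬p is T. ✓
That's 3 of 4 worlds, so 3/4.

3/4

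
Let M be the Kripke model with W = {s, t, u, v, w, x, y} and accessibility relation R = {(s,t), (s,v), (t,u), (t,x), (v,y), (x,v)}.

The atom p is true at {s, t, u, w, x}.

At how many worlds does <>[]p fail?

4

s: successors {t, v}; []p there: t:T, v:F. ✓
t: successors {u, x}; []p there: u:T, x:F. ✓
u: no successors, so <>[]p fails. ✗
v: successors {y}; []p there: y:T. ✓
w: no successors, so <>[]p fails. ✗
x: successors {v}; []p there: v:F. ✗
y: no successors, so <>[]p fails. ✗
Satisfying worlds: {s, t, v}.
So <>[]p fails at the other 4 worlds.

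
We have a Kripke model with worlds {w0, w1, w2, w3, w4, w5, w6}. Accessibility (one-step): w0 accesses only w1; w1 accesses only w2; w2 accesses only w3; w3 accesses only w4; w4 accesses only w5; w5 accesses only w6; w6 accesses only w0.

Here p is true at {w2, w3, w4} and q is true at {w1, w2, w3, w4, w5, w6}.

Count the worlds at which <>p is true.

w0: successors {w1}; p there: w1:F. ✗
w1: successors {w2}; p there: w2:T. ✓
w2: successors {w3}; p there: w3:T. ✓
w3: successors {w4}; p there: w4:T. ✓
w4: successors {w5}; p there: w5:F. ✗
w5: successors {w6}; p there: w6:F. ✗
w6: successors {w0}; p there: w0:F. ✗
Satisfying worlds: {w1, w2, w3}.

3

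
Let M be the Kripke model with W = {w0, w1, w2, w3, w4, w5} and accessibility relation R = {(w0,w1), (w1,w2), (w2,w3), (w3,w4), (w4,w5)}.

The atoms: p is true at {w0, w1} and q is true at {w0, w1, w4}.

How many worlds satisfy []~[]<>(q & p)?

w0: successors {w1}; ~[]<>(q & p) there: w1:T. ✓
w1: successors {w2}; ~[]<>(q & p) there: w2:T. ✓
w2: successors {w3}; ~[]<>(q & p) there: w3:T. ✓
w3: successors {w4}; ~[]<>(q & p) there: w4:T. ✓
w4: successors {w5}; ~[]<>(q & p) there: w5:F. ✗
w5: no successors, so []~[]<>(q & p) holds vacuously. ✓
Satisfying worlds: {w0, w1, w2, w3, w5}.

5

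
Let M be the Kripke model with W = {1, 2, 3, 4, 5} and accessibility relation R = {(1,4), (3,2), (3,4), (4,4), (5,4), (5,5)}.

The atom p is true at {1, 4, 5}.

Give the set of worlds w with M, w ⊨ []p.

1: successors {4}; p there: 4:T. ✓
2: no successors, so []p holds vacuously. ✓
3: successors {2, 4}; p there: 2:F, 4:T. ✗
4: successors {4}; p there: 4:T. ✓
5: successors {4, 5}; p there: 4:T, 5:T. ✓

{1, 2, 4, 5}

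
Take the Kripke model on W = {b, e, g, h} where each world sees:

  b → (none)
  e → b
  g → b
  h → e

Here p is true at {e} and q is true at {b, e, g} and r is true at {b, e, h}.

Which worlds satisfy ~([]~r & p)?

{b, e, g, h}

b: []~r & p is F. ✓
e: []~r & p is F. ✓
g: []~r & p is F. ✓
h: []~r & p is F. ✓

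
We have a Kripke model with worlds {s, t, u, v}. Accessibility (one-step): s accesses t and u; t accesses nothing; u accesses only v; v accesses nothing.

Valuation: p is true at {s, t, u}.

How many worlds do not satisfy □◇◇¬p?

2

s: successors {t, u}; ◇◇¬p there: t:F, u:F. ✗
t: no successors, so □◇◇¬p holds vacuously. ✓
u: successors {v}; ◇◇¬p there: v:F. ✗
v: no successors, so □◇◇¬p holds vacuously. ✓
Satisfying worlds: {t, v}.
So □◇◇¬p fails at the other 2 worlds.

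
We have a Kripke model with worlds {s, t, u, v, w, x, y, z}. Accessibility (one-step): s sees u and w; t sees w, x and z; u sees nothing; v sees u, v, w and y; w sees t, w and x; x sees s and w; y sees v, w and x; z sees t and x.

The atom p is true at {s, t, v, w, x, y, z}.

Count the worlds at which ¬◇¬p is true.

s: ◇¬p is T. ✗
t: ◇¬p is F. ✓
u: ◇¬p is F. ✓
v: ◇¬p is T. ✗
w: ◇¬p is F. ✓
x: ◇¬p is F. ✓
y: ◇¬p is F. ✓
z: ◇¬p is F. ✓
Satisfying worlds: {t, u, w, x, y, z}.

6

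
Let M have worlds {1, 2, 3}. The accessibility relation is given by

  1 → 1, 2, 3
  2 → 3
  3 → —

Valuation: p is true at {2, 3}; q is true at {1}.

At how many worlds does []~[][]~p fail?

2

1: successors {1, 2, 3}; ~[][]~p there: 1:T, 2:F, 3:F. ✗
2: successors {3}; ~[][]~p there: 3:F. ✗
3: no successors, so []~[][]~p holds vacuously. ✓
Satisfying worlds: {3}.
So []~[][]~p fails at the other 2 worlds.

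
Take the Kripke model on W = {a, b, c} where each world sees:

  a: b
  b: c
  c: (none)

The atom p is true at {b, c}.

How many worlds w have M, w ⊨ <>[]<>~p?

a: successors {b}; []<>~p there: b:F. ✗
b: successors {c}; []<>~p there: c:T. ✓
c: no successors, so <>[]<>~p fails. ✗
Satisfying worlds: {b}.

1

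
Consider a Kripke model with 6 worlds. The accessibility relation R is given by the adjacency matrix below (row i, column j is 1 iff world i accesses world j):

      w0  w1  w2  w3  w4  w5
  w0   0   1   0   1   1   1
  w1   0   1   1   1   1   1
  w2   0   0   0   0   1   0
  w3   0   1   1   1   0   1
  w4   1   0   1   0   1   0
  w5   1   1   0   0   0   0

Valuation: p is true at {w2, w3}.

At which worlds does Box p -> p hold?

w0: Box p is F, p is F. ✓
w1: Box p is F, p is F. ✓
w2: Box p is F, p is T. ✓
w3: Box p is F, p is T. ✓
w4: Box p is F, p is F. ✓
w5: Box p is F, p is F. ✓

{w0, w1, w2, w3, w4, w5}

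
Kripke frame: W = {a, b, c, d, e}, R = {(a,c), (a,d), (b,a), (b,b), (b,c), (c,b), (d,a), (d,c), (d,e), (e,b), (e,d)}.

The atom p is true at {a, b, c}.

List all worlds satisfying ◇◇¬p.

{a, b, d, e}

a: successors {c, d}; ◇¬p there: c:F, d:T. ✓
b: successors {a, b, c}; ◇¬p there: a:T, b:F, c:F. ✓
c: successors {b}; ◇¬p there: b:F. ✗
d: successors {a, c, e}; ◇¬p there: a:T, c:F, e:T. ✓
e: successors {b, d}; ◇¬p there: b:F, d:T. ✓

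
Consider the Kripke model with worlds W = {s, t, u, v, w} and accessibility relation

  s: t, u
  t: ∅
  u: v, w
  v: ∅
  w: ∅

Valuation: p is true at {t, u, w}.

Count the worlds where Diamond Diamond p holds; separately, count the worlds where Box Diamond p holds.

1 and 3

For Diamond Diamond p:
s: successors {t, u}; Diamond p there: t:F, u:T. ✓
t: no successors, so Diamond Diamond p fails. ✗
u: successors {v, w}; Diamond p there: v:F, w:F. ✗
v: no successors, so Diamond Diamond p fails. ✗
w: no successors, so Diamond Diamond p fails. ✗
— 1 world.
For Box Diamond p:
s: successors {t, u}; Diamond p there: t:F, u:T. ✗
t: no successors, so Box Diamond p holds vacuously. ✓
u: successors {v, w}; Diamond p there: v:F, w:F. ✗
v: no successors, so Box Diamond p holds vacuously. ✓
w: no successors, so Box Diamond p holds vacuously. ✓
— 3 worlds.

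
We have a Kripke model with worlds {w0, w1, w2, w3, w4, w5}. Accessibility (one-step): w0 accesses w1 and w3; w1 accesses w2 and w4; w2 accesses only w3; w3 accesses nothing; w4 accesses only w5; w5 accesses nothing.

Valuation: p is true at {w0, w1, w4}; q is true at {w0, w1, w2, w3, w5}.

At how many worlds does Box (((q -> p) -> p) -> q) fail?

1

w0: successors {w1, w3}; ((q -> p) -> p) -> q there: w1:T, w3:T. ✓
w1: successors {w2, w4}; ((q -> p) -> p) -> q there: w2:T, w4:F. ✗
w2: successors {w3}; ((q -> p) -> p) -> q there: w3:T. ✓
w3: no successors, so Box (((q -> p) -> p) -> q) holds vacuously. ✓
w4: successors {w5}; ((q -> p) -> p) -> q there: w5:T. ✓
w5: no successors, so Box (((q -> p) -> p) -> q) holds vacuously. ✓
Satisfying worlds: {w0, w2, w3, w4, w5}.
So Box (((q -> p) -> p) -> q) fails at the other 1 world.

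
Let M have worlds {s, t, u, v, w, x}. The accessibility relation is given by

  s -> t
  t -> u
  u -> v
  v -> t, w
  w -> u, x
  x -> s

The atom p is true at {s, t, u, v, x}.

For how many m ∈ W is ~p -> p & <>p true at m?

5

s: ~p is F, p & <>p is T. ✓
t: ~p is F, p & <>p is T. ✓
u: ~p is F, p & <>p is T. ✓
v: ~p is F, p & <>p is T. ✓
w: ~p is T, p & <>p is F. ✗
x: ~p is F, p & <>p is T. ✓
Satisfying worlds: {s, t, u, v, x}.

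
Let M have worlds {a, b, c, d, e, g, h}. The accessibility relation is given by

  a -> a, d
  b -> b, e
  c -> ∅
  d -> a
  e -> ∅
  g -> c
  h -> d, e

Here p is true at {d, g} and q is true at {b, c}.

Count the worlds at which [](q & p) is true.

2

a: successors {a, d}; q & p there: a:F, d:F. ✗
b: successors {b, e}; q & p there: b:F, e:F. ✗
c: no successors, so [](q & p) holds vacuously. ✓
d: successors {a}; q & p there: a:F. ✗
e: no successors, so [](q & p) holds vacuously. ✓
g: successors {c}; q & p there: c:F. ✗
h: successors {d, e}; q & p there: d:F, e:F. ✗
Satisfying worlds: {c, e}.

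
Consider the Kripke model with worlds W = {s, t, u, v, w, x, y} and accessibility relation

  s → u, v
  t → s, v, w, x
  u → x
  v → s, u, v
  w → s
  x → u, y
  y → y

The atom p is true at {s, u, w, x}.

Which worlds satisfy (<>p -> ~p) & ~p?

{t, v, y}

s: <>p -> ~p is F, ~p is F. ✗
t: <>p -> ~p is T, ~p is T. ✓
u: <>p -> ~p is F, ~p is F. ✗
v: <>p -> ~p is T, ~p is T. ✓
w: <>p -> ~p is F, ~p is F. ✗
x: <>p -> ~p is F, ~p is F. ✗
y: <>p -> ~p is T, ~p is T. ✓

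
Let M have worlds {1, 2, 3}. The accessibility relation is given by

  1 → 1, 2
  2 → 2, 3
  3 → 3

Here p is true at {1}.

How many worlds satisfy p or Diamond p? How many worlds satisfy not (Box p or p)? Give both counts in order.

1 and 2

For p or Diamond p:
1: p is T, Diamond p is T. ✓
2: p is F, Diamond p is F. ✗
3: p is F, Diamond p is F. ✗
— 1 world.
For not (Box p or p):
1: Box p or p is T. ✗
2: Box p or p is F. ✓
3: Box p or p is F. ✓
— 2 worlds.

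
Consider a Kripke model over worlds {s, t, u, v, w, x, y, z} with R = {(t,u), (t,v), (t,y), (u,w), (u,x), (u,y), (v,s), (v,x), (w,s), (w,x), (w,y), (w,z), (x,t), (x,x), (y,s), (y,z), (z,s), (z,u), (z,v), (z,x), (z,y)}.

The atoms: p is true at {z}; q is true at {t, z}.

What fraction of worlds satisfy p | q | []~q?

5/8

s: p | q is F, []~q is T. ✓
t: p | q is T, []~q is T. ✓
u: p | q is F, []~q is T. ✓
v: p | q is F, []~q is T. ✓
w: p | q is F, []~q is F. ✗
x: p | q is F, []~q is F. ✗
y: p | q is F, []~q is F. ✗
z: p | q is T, []~q is T. ✓
That's 5 of 8 worlds, so 5/8.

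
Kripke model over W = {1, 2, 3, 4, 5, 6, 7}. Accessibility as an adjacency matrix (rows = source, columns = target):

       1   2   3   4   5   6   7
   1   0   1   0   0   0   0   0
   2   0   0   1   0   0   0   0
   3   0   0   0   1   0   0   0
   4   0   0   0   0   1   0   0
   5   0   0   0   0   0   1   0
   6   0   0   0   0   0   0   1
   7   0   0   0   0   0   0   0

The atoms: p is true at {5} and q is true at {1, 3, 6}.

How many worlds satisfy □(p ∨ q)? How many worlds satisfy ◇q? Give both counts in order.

For □(p ∨ q):
1: successors {2}; p ∨ q there: 2:F. ✗
2: successors {3}; p ∨ q there: 3:T. ✓
3: successors {4}; p ∨ q there: 4:F. ✗
4: successors {5}; p ∨ q there: 5:T. ✓
5: successors {6}; p ∨ q there: 6:T. ✓
6: successors {7}; p ∨ q there: 7:F. ✗
7: no successors, so □(p ∨ q) holds vacuously. ✓
— 4 worlds.
For ◇q:
1: successors {2}; q there: 2:F. ✗
2: successors {3}; q there: 3:T. ✓
3: successors {4}; q there: 4:F. ✗
4: successors {5}; q there: 5:F. ✗
5: successors {6}; q there: 6:T. ✓
6: successors {7}; q there: 7:F. ✗
7: no successors, so ◇q fails. ✗
— 2 worlds.

4 and 2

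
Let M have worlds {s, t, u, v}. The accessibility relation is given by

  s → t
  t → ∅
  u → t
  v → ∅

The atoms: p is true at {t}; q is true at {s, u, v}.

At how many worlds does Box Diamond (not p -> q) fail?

2

s: successors {t}; Diamond (not p -> q) there: t:F. ✗
t: no successors, so Box Diamond (not p -> q) holds vacuously. ✓
u: successors {t}; Diamond (not p -> q) there: t:F. ✗
v: no successors, so Box Diamond (not p -> q) holds vacuously. ✓
Satisfying worlds: {t, v}.
So Box Diamond (not p -> q) fails at the other 2 worlds.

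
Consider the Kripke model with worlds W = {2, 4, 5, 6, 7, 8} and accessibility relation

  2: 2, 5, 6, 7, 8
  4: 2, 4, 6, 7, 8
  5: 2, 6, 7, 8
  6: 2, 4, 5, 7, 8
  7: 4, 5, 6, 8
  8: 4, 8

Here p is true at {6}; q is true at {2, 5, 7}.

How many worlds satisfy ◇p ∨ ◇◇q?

2: ◇p is T, ◇◇q is T. ✓
4: ◇p is T, ◇◇q is T. ✓
5: ◇p is T, ◇◇q is T. ✓
6: ◇p is F, ◇◇q is T. ✓
7: ◇p is T, ◇◇q is T. ✓
8: ◇p is F, ◇◇q is T. ✓
Satisfying worlds: {2, 4, 5, 6, 7, 8}.

6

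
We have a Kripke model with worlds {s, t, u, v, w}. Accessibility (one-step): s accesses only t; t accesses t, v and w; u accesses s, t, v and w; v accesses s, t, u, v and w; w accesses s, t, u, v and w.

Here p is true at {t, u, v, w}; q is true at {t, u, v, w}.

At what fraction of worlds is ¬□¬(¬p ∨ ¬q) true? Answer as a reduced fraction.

3/5

s: □¬(¬p ∨ ¬q) is T. ✗
t: □¬(¬p ∨ ¬q) is T. ✗
u: □¬(¬p ∨ ¬q) is F. ✓
v: □¬(¬p ∨ ¬q) is F. ✓
w: □¬(¬p ∨ ¬q) is F. ✓
That's 3 of 5 worlds, so 3/5.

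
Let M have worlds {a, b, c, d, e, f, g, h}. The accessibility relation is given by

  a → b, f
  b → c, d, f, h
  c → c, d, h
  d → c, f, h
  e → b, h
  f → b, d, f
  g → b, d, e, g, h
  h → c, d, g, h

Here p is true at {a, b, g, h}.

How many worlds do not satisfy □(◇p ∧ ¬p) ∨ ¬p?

4

a: □(◇p ∧ ¬p) is F, ¬p is F. ✗
b: □(◇p ∧ ¬p) is F, ¬p is F. ✗
c: □(◇p ∧ ¬p) is F, ¬p is T. ✓
d: □(◇p ∧ ¬p) is F, ¬p is T. ✓
e: □(◇p ∧ ¬p) is F, ¬p is T. ✓
f: □(◇p ∧ ¬p) is F, ¬p is T. ✓
g: □(◇p ∧ ¬p) is F, ¬p is F. ✗
h: □(◇p ∧ ¬p) is F, ¬p is F. ✗
Satisfying worlds: {c, d, e, f}.
So □(◇p ∧ ¬p) ∨ ¬p fails at the other 4 worlds.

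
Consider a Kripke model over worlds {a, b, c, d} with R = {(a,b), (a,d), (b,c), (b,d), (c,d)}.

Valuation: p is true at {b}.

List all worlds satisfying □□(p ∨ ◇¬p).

{c, d}

a: successors {b, d}; □(p ∨ ◇¬p) there: b:F, d:T. ✗
b: successors {c, d}; □(p ∨ ◇¬p) there: c:F, d:T. ✗
c: successors {d}; □(p ∨ ◇¬p) there: d:T. ✓
d: no successors, so □□(p ∨ ◇¬p) holds vacuously. ✓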